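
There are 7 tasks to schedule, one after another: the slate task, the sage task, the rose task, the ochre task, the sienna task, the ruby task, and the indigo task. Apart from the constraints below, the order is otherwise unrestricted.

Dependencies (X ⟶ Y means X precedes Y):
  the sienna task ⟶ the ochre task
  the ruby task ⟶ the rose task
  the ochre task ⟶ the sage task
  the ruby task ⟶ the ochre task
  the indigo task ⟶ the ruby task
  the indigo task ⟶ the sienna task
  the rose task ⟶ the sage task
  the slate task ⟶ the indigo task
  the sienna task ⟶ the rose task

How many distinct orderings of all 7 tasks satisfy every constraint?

4

The slate task is the only task with nothing required before it, so every ordering starts there.
Enumerating by repeatedly choosing an available task (one whose prerequisites are all placed) gives 4 distinct complete orderings.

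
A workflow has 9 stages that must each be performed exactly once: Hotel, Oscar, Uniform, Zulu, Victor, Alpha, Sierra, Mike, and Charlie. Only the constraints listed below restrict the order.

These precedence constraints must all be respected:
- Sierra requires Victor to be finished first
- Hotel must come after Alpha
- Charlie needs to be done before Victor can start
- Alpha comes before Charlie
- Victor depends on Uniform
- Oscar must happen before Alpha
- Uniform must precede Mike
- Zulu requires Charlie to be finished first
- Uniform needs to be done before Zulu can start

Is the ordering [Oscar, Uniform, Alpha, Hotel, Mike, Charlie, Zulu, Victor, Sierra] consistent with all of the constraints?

Yes

Every stated constraint is respected: Uniform sits at position 2, ahead of Victor at position 8, and each of the other listed pairs likewise has the predecessor earlier in the sequence.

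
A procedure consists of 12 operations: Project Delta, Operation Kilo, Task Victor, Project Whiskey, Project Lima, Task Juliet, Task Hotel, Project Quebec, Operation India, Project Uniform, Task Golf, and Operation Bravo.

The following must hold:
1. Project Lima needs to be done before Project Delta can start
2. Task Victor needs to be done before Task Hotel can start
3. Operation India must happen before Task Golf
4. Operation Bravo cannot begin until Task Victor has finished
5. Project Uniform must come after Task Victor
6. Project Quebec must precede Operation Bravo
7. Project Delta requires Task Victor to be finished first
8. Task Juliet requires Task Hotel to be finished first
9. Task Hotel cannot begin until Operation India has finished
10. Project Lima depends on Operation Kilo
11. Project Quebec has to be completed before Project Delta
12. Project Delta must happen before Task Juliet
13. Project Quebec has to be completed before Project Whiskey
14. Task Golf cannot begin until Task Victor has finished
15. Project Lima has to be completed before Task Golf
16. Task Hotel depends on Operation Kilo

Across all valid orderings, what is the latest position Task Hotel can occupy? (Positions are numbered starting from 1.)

11

The only operation forced after Task Hotel (directly or by a chain) is Task Juliet.
With 1 mandatory successor out of 12 operations total, the latest slot for Task Hotel is 12−1 = 11, and it's reachable by doing all non-successors before Task Hotel.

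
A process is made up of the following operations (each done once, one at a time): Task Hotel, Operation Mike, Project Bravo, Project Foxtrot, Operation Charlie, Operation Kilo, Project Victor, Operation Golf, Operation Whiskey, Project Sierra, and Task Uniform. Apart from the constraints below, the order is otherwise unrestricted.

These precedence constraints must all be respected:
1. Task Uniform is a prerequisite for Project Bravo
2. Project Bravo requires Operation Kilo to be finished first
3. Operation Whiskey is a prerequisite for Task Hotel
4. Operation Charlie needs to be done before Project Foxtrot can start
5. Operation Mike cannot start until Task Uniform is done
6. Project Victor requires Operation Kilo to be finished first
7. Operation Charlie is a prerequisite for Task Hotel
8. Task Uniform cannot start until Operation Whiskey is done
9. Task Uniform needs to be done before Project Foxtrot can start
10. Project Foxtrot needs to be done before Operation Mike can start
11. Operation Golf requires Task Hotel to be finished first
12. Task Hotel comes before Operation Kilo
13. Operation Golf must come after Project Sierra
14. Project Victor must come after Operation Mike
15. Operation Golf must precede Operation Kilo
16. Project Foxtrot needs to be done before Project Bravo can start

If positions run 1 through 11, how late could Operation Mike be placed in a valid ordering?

Following the constraints forward from Operation Mike, its only required successor is Project Victor.
With 1 mandatory successor out of 11 operations total, the latest slot for Operation Mike is 11−1 = 10, and it's reachable by doing all non-successors before Operation Mike.

10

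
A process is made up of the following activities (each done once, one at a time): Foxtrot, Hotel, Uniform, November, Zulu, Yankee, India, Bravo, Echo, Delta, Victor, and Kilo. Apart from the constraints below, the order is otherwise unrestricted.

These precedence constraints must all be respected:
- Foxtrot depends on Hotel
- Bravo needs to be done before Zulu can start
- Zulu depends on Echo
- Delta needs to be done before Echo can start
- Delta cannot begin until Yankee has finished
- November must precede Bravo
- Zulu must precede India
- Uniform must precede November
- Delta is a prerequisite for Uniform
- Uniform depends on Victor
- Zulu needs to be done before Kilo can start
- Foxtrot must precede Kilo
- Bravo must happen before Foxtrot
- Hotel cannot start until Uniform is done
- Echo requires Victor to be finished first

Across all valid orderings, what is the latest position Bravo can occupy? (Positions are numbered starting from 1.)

8

Following every chain forward from Bravo, the activities that must come later are Foxtrot, Zulu, India, Kilo — 4 of them.
With 4 mandatory successors out of 12 activities total, the latest slot for Bravo is 12−4 = 8, and it's reachable by doing all non-successors before Bravo.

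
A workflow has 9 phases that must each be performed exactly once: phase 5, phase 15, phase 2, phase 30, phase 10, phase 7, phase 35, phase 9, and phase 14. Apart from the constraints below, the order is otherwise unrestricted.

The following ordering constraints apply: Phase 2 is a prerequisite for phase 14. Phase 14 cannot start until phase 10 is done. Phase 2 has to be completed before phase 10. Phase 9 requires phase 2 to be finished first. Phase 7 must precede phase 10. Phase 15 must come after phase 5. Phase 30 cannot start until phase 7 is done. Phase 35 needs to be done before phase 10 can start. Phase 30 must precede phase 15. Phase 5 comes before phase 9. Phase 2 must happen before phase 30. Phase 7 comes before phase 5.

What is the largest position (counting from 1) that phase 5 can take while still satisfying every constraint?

7

The phases that are forced after phase 5, directly or by a chain of constraints, are phase 15, phase 9. That's 2 phases.
So at least 2 phases follow phase 5, putting phase 5 no later than position 7. That position is achievable by scheduling everything else first.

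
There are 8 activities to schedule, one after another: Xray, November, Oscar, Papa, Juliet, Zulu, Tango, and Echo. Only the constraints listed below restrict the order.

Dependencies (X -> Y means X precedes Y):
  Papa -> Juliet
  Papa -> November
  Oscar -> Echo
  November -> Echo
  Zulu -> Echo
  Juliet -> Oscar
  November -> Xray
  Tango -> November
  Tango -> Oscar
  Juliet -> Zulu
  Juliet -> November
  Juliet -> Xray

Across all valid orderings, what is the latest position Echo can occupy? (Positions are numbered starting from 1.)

8

Echo has no required successors, so nothing stops it from going last (position 8).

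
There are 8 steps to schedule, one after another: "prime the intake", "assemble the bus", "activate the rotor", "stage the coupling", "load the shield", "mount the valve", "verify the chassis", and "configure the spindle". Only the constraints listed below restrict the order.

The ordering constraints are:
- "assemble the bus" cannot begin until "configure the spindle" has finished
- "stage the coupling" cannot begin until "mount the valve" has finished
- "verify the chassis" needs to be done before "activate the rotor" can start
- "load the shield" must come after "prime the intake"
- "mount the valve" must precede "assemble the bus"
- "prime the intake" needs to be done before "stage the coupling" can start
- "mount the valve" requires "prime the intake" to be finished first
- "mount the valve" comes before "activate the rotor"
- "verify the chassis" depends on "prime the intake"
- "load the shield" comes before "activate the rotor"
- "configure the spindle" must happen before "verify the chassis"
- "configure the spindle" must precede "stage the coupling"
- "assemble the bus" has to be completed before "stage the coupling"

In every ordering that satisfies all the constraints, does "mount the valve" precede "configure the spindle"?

No

"mount the valve" and "configure the spindle" are not related by any chain of constraints.
There exist valid orderings with "configure the spindle" before "mount the valve", so "mount the valve" is not required to come first.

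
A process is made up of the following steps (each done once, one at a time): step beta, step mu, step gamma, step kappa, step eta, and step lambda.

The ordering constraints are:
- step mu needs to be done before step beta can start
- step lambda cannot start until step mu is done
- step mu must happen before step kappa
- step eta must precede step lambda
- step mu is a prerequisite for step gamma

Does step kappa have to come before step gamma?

Nothing in the constraints links step kappa and step gamma; they are unordered relative to each other.
There exist valid orderings with step gamma before step kappa, so step kappa is not required to come first.

No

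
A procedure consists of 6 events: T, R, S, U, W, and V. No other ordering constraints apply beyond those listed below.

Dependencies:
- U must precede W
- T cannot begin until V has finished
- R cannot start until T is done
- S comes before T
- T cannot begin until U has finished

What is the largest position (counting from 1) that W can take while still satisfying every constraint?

No constraint forces any event after W, so it can be placed last, in position 6.

6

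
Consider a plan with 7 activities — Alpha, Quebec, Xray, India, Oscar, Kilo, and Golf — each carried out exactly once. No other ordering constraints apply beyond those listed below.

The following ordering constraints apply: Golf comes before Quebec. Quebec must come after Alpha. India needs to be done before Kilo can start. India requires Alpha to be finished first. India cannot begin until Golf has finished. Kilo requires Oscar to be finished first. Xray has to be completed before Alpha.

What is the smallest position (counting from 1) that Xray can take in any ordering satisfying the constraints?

No constraint forces any other activity before Xray, so it can be placed first.

1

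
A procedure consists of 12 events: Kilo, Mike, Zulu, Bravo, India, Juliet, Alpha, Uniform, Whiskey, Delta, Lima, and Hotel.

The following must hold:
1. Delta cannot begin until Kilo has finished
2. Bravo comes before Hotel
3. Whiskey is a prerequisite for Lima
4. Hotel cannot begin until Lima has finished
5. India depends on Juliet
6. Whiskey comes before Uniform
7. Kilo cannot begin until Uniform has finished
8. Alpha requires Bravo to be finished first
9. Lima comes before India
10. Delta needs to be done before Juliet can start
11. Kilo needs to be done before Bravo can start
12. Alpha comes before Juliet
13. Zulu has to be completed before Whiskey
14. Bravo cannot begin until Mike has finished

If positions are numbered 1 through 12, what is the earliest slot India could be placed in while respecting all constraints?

The events that are forced before India, directly or transitively, are Kilo, Mike, Zulu, Bravo, Juliet, Alpha, Uniform, Whiskey, Delta, Lima. That's 10 events.
So at minimum 10 events come before India, putting India no earlier than position 11. That position is achievable by scheduling exactly those predecessors first.

11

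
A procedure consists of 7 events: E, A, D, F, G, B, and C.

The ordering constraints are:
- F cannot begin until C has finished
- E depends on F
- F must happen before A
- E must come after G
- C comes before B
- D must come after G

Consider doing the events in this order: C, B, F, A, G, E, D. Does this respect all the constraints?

Going through the constraints one by one, each required predecessor appears earlier in the sequence than its dependent — e.g. F (position 3) is before E (position 6), as required.

Yes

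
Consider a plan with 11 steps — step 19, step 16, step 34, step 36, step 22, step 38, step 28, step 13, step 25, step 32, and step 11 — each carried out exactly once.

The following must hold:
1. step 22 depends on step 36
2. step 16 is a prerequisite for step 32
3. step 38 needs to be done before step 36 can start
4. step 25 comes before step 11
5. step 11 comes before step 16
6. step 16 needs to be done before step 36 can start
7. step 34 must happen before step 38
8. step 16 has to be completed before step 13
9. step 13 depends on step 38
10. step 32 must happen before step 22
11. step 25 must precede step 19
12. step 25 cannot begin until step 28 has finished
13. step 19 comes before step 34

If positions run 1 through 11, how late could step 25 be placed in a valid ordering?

Following every chain forward from step 25, the steps that must come later are step 19, step 16, step 34, step 36, step 22, step 38, step 13, step 32, step 11 — 9 of them.
So at least 9 steps follow step 25, putting step 25 no later than position 2. That position is achievable by scheduling everything else first.

2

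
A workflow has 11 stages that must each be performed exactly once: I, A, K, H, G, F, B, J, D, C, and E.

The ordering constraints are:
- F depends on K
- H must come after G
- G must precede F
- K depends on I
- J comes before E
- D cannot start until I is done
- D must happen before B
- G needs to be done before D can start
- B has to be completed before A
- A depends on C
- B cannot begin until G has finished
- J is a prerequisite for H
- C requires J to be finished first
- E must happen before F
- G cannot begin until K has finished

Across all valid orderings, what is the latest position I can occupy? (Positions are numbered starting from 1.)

4

Following every chain forward from I, the stages that must come later are A, K, H, G, F, B, D — 7 of them.
So at least 7 stages follow I, putting I no later than position 4. That position is achievable by scheduling everything else first.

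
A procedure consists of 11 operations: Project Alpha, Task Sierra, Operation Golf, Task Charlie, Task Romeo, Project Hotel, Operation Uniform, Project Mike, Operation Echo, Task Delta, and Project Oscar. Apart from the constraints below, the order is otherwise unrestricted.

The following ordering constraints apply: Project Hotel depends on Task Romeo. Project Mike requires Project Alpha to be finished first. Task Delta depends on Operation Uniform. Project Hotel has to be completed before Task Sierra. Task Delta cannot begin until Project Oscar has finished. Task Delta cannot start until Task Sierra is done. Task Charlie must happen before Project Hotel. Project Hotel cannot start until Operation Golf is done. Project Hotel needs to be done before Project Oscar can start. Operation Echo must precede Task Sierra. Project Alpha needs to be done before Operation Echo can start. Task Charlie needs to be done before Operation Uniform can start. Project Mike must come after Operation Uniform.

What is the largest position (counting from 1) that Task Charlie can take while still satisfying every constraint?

5

Following every chain forward from Task Charlie, the operations that must come later are Task Sierra, Project Hotel, Operation Uniform, Project Mike, Task Delta, Project Oscar — 6 of them.
With 6 mandatory successors out of 11 operations total, the latest slot for Task Charlie is 11−6 = 5, and it's reachable by doing all non-successors before Task Charlie.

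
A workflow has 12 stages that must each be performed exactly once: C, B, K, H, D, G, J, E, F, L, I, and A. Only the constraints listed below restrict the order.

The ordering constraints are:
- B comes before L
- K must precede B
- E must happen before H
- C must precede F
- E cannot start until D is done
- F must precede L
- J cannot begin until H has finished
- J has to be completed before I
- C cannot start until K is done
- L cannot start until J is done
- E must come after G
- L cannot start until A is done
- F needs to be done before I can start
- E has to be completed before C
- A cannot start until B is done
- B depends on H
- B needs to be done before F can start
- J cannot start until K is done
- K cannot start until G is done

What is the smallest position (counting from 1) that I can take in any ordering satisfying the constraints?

Every stage that must precede I has to come before it. Tracing all chains that end at I, those stages are: C, B, K, H, D, G, J, E, F — 9 in total.
So at minimum 9 stages come before I, putting I no earlier than position 10. That position is achievable by scheduling exactly those predecessors first.

10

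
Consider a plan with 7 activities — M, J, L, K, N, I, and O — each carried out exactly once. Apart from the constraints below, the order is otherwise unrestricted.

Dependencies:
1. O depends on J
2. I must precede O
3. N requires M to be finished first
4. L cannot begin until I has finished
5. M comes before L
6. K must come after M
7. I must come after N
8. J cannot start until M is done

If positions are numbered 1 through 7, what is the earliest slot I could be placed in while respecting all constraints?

3

The activities that are forced before I, directly or transitively, are M, N. That's 2 activities.
With 2 mandatory predecessors, the earliest I can sit is position 2+1 = 3, and placing just those 2 first achieves it.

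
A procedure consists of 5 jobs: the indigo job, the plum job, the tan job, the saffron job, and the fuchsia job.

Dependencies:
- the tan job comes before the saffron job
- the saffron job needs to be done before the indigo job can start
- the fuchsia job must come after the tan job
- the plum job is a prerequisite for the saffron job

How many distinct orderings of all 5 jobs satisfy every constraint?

The jobs with no prerequisites are the plum job, the tan job; any of them can be placed first.
Counting all ways to extend the partial order to a total order gives 7.

7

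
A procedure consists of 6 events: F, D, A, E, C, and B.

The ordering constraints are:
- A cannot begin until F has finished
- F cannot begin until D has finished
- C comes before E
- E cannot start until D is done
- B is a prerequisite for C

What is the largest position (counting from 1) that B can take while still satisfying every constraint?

4

Every event that must follow B has to come after it. Tracing all chains starting from B, those events are: E, C — 2 in total.
With 2 mandatory successors out of 6 events total, the latest slot for B is 6−2 = 4, and it's reachable by doing all non-successors before B.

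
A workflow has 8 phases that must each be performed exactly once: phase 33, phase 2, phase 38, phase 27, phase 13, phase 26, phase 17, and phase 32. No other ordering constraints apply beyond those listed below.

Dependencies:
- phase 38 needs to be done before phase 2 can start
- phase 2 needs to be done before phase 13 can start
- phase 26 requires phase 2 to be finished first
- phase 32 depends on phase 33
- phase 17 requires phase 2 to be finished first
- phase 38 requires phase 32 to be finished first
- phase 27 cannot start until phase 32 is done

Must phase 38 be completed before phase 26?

Yes

Chaining the stated constraints: phase 38 → phase 2 → phase 26.
Hence phase 38 necessarily comes before phase 26.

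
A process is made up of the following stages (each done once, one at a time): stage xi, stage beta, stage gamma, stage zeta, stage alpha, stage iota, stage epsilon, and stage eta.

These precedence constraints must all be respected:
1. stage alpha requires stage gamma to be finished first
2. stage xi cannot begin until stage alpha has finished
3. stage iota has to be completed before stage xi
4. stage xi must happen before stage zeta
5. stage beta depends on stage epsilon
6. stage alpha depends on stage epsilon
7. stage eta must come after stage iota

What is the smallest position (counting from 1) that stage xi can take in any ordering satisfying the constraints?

5

Working backwards through the constraints from stage xi, its full set of required predecessors is stage gamma, stage alpha, stage iota, stage epsilon — 4 of them.
So at minimum 4 stages come before stage xi, putting stage xi no earlier than position 5. That position is achievable by scheduling exactly those predecessors first.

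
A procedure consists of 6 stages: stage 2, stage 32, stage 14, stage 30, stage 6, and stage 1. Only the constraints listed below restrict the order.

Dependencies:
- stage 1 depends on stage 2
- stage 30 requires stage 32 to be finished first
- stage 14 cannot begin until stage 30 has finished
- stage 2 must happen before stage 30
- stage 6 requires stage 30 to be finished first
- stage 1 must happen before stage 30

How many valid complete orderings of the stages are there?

6

2 stages have no prerequisites (stage 2, stage 32), so any of them could come first.
Counting all ways to extend the partial order to a total order gives 6.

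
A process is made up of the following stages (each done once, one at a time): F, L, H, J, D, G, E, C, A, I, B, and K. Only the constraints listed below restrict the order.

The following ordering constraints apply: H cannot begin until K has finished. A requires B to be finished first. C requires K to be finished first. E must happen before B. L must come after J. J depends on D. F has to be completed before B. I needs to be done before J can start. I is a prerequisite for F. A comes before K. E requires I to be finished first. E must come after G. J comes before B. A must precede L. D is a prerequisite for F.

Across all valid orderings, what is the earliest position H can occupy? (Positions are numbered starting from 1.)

Every stage that must precede H has to come before it. Tracing all chains that end at H, those stages are: F, J, D, G, E, A, I, B, K — 9 in total.
With 9 mandatory predecessors, the earliest H can sit is position 9+1 = 10, and placing just those 9 first achieves it.

10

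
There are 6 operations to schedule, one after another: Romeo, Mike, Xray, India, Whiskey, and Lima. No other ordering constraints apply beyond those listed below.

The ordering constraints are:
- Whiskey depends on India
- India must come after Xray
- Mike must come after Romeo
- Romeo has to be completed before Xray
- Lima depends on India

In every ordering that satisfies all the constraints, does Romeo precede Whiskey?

Following the dependencies: Romeo → Xray → India → Whiskey.
So Romeo must precede Whiskey in any valid ordering.

Yes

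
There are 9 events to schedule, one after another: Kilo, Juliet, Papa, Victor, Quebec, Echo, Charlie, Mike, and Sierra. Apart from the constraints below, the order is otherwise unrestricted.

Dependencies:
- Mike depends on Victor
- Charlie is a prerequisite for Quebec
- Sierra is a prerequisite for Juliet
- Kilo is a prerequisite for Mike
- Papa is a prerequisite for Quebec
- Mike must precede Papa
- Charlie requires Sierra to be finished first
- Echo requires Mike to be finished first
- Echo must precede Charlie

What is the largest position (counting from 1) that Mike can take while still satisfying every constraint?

5

Every event that must follow Mike has to come after it. Tracing all chains starting from Mike, those events are: Papa, Quebec, Echo, Charlie — 4 in total.
So at least 4 events follow Mike, putting Mike no later than position 5. That position is achievable by scheduling everything else first.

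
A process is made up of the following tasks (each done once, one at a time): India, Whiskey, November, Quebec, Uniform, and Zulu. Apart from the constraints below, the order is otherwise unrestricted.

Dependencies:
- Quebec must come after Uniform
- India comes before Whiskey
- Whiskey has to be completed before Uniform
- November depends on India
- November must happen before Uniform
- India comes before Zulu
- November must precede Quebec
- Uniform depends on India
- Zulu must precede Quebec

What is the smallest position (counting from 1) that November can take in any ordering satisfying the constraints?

Working backwards through the constraints from November, its only required predecessor is India.
So at minimum 1 task comes before November, putting November no earlier than position 2. That position is achievable by scheduling exactly that predecessor first.

2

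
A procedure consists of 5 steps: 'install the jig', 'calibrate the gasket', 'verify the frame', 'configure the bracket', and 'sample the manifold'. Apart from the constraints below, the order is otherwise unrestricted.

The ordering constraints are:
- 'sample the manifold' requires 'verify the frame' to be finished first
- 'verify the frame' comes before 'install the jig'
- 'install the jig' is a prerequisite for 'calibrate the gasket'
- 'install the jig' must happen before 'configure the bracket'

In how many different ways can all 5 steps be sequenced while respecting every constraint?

8

'verify the frame' is the only step with nothing required before it, so every ordering starts there.
Systematically extending each partial ordering one step at a time and counting, there are 8 complete orderings.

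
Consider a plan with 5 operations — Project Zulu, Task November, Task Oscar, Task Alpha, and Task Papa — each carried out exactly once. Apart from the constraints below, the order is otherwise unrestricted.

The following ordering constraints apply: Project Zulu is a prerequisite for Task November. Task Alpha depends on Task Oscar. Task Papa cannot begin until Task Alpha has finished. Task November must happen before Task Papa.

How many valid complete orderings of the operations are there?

2 operations have no prerequisites (Project Zulu, Task Oscar), so any of them could come first.
Enumerating by repeatedly choosing an available operation (one whose prerequisites are all placed) gives 6 distinct complete orderings.

6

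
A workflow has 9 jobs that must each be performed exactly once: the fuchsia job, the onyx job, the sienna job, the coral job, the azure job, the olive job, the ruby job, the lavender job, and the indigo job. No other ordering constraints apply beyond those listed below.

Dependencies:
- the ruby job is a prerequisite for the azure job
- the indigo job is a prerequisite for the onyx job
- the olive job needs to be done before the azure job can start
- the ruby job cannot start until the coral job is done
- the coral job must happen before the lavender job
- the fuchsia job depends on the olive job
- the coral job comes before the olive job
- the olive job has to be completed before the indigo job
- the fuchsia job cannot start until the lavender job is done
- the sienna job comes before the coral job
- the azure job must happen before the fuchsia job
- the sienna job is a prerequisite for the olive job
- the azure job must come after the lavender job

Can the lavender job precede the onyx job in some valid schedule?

Nothing in the constraints forces the onyx job before the lavender job — there is no chain from the onyx job to the lavender job.
That means at least one valid schedule has the lavender job before the onyx job.

Yes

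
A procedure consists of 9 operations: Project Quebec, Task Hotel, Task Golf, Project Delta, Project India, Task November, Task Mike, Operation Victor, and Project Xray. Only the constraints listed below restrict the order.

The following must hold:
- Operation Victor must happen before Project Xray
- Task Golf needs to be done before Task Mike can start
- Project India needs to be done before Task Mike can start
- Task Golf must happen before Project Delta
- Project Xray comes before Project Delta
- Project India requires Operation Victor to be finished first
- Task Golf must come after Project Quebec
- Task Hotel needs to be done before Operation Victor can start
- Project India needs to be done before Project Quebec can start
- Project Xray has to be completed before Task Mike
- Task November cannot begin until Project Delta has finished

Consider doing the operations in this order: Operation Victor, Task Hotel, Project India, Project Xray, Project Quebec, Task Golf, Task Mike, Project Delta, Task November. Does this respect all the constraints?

No

Here Task Hotel comes after Operation Victor.
Since Task Hotel is required before Operation Victor, the ordering is invalid.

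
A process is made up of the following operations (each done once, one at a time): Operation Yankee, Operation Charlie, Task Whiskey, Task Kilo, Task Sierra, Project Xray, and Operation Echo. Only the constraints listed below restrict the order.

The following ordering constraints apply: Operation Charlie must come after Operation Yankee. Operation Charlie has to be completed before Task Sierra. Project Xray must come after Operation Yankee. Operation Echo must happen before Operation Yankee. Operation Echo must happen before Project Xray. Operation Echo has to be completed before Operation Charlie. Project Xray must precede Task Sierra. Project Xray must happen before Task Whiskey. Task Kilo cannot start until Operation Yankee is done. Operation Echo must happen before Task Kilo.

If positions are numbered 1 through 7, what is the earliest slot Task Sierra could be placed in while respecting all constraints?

Working backwards through the constraints from Task Sierra, its full set of required predecessors is Operation Yankee, Operation Charlie, Project Xray, Operation Echo — 4 of them.
With 4 mandatory predecessors, the earliest Task Sierra can sit is position 4+1 = 5, and placing just those 4 first achieves it.

5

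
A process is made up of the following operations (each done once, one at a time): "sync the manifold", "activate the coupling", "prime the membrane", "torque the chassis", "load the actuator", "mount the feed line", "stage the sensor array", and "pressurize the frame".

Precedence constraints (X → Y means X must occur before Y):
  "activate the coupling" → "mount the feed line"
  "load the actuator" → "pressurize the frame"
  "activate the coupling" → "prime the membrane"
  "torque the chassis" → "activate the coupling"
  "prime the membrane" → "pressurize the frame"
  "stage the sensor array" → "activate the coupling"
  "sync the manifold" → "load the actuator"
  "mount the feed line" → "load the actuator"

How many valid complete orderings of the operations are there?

34

The operations with no prerequisites are "sync the manifold", "torque the chassis", "stage the sensor array"; any of them can be placed first.
Enumerating by repeatedly choosing an available operation (one whose prerequisites are all placed) gives 34 distinct complete orderings.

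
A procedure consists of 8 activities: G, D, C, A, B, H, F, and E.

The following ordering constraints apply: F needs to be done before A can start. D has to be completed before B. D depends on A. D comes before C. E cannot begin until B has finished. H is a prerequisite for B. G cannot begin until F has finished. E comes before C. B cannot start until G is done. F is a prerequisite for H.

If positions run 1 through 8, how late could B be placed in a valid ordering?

The activities that are forced after B, directly or by a chain of constraints, are C, E. That's 2 activities.
With 2 mandatory successors out of 8 activities total, the latest slot for B is 8−2 = 6, and it's reachable by doing all non-successors before B.

6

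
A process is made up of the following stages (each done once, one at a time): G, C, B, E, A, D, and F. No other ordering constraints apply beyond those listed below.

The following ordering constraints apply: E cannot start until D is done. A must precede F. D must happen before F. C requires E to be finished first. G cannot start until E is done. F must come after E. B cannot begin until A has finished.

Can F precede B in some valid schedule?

Nothing in the constraints forces B before F — there is no chain from B to F.
So a valid ordering placing F earlier than B exists.

Yes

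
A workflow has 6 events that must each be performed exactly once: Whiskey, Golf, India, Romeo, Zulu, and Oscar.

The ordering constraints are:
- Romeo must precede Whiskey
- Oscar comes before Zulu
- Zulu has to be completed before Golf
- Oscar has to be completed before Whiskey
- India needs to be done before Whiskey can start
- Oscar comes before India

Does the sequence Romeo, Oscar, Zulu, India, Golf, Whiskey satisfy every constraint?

Yes

Every stated constraint is respected: Romeo sits at position 1, ahead of Whiskey at position 6, and each of the other listed pairs likewise has the predecessor earlier in the sequence.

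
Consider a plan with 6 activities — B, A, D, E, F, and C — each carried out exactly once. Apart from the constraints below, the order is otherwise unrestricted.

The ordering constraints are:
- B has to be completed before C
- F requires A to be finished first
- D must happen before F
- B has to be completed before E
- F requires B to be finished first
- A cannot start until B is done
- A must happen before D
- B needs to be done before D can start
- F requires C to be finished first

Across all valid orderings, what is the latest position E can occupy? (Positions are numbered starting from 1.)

6

No constraint forces any activity after E, so it can be placed last, in position 6.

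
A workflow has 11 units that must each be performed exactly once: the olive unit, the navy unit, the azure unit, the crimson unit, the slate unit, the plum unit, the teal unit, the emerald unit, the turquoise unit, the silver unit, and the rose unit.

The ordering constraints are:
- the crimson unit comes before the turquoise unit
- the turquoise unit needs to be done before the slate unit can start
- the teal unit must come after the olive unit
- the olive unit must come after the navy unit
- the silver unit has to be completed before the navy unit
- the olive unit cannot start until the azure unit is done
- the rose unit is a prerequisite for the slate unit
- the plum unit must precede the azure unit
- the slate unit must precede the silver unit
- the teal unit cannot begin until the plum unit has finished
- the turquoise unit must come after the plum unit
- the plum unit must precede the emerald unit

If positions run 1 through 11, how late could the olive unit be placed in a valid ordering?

10

The only unit forced after the olive unit (directly or by a chain) is the teal unit.
So at least 1 unit follows the olive unit, putting the olive unit no later than position 10. That position is achievable by scheduling everything else first.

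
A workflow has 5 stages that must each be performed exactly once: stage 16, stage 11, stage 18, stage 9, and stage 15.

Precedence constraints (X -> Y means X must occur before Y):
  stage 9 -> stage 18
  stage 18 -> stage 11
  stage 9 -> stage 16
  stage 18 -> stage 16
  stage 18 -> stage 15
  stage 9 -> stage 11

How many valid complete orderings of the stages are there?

6

Only stage 9 has no prerequisites, so it must go first.
Enumerating by repeatedly choosing an available stage (one whose prerequisites are all placed) gives 6 distinct complete orderings.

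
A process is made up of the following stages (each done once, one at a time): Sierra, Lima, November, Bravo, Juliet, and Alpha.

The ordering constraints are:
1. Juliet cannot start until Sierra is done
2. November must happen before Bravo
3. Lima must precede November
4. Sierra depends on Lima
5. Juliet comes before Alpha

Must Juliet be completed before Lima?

In fact the dependencies run the other way: Lima → Sierra → Juliet.
So Juliet never precedes Lima.

No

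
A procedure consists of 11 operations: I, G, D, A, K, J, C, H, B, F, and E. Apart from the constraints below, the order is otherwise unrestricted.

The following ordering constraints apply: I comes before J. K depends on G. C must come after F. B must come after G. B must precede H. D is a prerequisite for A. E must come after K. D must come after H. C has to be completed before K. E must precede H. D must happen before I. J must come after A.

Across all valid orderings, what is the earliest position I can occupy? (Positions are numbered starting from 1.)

9

Working backwards through the constraints from I, its full set of required predecessors is G, D, K, C, H, B, F, E — 8 of them.
So at minimum 8 operations come before I, putting I no earlier than position 9. That position is achievable by scheduling exactly those predecessors first.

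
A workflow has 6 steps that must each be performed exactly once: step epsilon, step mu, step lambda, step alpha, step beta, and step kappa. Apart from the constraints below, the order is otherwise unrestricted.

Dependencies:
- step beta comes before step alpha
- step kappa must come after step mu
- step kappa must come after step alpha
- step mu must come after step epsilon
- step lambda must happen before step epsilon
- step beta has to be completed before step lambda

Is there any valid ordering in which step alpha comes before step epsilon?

Yes

Nothing in the constraints forces step epsilon before step alpha — there is no chain from step epsilon to step alpha.
So a valid ordering placing step alpha earlier than step epsilon exists.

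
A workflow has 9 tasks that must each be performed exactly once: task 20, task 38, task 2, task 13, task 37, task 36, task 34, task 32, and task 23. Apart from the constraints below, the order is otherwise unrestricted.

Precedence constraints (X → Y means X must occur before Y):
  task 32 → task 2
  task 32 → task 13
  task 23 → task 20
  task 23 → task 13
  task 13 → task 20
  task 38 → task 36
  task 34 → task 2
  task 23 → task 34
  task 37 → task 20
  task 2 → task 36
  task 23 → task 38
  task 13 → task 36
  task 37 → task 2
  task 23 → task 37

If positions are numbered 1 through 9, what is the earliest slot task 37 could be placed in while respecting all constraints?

2

The only task forced before task 37 (directly or transitively) is task 23.
So at minimum 1 task comes before task 37, putting task 37 no earlier than position 2. That position is achievable by scheduling exactly that predecessor first.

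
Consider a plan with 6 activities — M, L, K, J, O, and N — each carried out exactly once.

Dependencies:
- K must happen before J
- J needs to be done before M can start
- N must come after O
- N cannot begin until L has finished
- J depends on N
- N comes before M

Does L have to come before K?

No

L and K are not related by any chain of constraints.
There exist valid orderings with K before L, so L is not required to come first.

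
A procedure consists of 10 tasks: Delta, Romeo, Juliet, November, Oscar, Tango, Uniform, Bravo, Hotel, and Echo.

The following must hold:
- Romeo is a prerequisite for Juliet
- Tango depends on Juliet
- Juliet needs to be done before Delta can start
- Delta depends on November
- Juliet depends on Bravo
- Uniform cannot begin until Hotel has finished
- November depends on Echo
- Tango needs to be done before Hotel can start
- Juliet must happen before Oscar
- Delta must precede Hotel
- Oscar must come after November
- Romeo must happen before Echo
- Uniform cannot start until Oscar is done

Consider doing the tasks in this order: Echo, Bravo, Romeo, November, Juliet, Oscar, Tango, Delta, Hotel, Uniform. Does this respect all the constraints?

The sequence places Echo ahead of Romeo.
That contradicts the constraint that Romeo must precede Echo.

No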